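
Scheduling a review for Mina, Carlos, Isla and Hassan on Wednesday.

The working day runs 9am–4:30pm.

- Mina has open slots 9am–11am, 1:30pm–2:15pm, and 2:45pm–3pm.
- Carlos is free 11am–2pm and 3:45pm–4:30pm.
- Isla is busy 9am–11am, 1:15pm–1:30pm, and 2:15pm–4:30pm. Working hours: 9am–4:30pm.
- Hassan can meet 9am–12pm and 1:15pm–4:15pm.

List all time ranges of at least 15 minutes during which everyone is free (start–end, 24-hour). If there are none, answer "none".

13:30–14:00

Isla free within 09:00–16:30: 11:00–13:15, 13:30–14:15.
Mina ∩ Carlos: 13:30–14:00.
Mina ∩ Carlos ∩ Isla: 13:30–14:00.
Mina ∩ Carlos ∩ Isla ∩ Hassan: 13:30–14:00.
Windows ≥ 15 min: 13:30–14:00.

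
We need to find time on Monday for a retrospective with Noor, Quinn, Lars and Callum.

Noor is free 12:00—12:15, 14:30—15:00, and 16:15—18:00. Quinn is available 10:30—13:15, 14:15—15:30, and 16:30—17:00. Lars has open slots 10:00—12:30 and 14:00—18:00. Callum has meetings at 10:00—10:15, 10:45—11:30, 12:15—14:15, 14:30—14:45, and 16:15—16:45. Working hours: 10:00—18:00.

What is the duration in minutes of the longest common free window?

15 minutes

Callum free within 10:00–18:00: 10:15–10:45, 11:30–12:15, 14:15–14:30, 14:45–16:15, 16:45–18:00.
Noor ∩ Quinn: 12:00–12:15, 14:30–15:00, 16:30–17:00.
Noor ∩ Quinn ∩ Lars: 12:00–12:15, 14:30–15:00, 16:30–17:00.
Noor ∩ Quinn ∩ Lars ∩ Callum: 12:00–12:15, 14:45–15:00, 16:45–17:00.
Common window lengths: 15, 15, 15 min; longest is 15.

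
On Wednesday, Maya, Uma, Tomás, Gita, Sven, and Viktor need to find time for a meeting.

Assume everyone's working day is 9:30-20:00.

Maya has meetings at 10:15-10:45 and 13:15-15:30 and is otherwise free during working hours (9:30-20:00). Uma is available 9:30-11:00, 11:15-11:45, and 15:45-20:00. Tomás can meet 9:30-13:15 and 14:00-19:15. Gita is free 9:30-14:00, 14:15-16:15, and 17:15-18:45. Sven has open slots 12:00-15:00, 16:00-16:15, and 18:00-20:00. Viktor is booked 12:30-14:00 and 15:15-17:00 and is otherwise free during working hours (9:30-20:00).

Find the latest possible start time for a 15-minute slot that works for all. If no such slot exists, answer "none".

Maya free within 09:30–20:00: 09:30–10:15, 10:45–13:15, 15:30–20:00.
Viktor free within 09:30–20:00: 09:30–12:30, 14:00–15:15, 17:00–20:00.
Maya ∩ Uma: 09:30–10:15, 10:45–11:00, 11:15–11:45, 15:45–20:00.
Maya ∩ Uma ∩ Tomás: 09:30–10:15, 10:45–11:00, 11:15–11:45, 15:45–19:15.
Maya ∩ Uma ∩ Tomás ∩ Gita: 09:30–10:15, 10:45–11:00, 11:15–11:45, 15:45–16:15, 17:15–18:45.
Maya ∩ Uma ∩ Tomás ∩ Gita ∩ Sven: 16:00–16:15, 18:00–18:45.
Maya ∩ Uma ∩ Tomás ∩ Gita ∩ Sven ∩ Viktor: 18:00–18:45.
Windows ≥ 15 min: 18:00–18:45.
Latest start in the last window 18:00–18:45 is 18:45 − 15 min = 18:30.

18:30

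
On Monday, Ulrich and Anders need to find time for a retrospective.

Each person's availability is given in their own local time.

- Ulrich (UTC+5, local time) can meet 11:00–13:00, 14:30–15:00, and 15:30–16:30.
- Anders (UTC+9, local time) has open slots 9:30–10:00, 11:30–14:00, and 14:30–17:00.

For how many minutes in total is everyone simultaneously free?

120 minutes

Ulrich → UTC: 06:00–08:00, 09:30–10:00, 10:30–11:30.
Anders → UTC: 00:30–01:00, 02:30–05:00, 05:30–08:00.
Ulrich ∩ Anders: 06:00–08:00.
Total common minutes: 120.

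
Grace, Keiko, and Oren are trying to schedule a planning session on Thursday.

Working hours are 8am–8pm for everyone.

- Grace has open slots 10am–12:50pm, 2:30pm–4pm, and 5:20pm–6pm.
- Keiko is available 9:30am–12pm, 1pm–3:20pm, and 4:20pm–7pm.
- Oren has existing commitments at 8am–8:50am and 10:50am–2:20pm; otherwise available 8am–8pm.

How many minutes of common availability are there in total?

Oren free within 08:00–20:00: 08:50–10:50, 14:20–20:00.
Grace ∩ Keiko: 10:00–12:00, 14:30–15:20, 17:20–18:00.
Grace ∩ Keiko ∩ Oren: 10:00–10:50, 14:30–15:20, 17:20–18:00.
Total common minutes: 50 + 50 + 40 = 140.

140 minutes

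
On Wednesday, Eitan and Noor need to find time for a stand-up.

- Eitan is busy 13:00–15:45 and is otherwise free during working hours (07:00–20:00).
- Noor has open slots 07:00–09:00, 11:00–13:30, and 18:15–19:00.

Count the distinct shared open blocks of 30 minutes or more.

Eitan free within 07:00–20:00: 07:00–13:00, 15:45–20:00.
Eitan ∩ Noor: 07:00–09:00, 11:00–13:00, 18:15–19:00.
Windows ≥ 30 min: 07:00–09:00, 11:00–13:00, 18:15–19:00.
That's 3 windows.

3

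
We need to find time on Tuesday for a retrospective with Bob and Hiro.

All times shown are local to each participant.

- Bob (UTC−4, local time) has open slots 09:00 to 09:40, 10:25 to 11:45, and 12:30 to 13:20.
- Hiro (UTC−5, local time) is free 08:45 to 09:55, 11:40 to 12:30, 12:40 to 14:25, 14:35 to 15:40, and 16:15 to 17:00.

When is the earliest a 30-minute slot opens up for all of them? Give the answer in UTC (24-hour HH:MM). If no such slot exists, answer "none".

14:25

Bob → UTC: 13:00–13:40, 14:25–15:45, 16:30–17:20.
Hiro → UTC: 13:45–14:55, 16:40–17:30, 17:40–19:25, 19:35–20:40, 21:15–22:00.
Bob ∩ Hiro: 14:25–14:55, 16:40–17:20.
Windows ≥ 30 min: 14:25–14:55, 16:40–17:20.
Earliest such window starts at 14:25.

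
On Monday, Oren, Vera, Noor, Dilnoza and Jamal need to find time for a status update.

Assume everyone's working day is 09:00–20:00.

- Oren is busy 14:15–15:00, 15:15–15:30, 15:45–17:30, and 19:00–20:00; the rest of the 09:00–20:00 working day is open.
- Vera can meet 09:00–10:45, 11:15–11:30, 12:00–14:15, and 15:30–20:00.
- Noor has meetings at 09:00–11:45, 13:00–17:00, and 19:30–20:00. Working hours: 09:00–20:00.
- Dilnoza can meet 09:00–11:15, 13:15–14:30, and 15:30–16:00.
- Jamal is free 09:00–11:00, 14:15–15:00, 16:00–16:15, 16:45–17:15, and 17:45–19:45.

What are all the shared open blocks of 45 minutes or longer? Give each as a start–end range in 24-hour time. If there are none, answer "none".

Oren free within 09:00–20:00: 09:00–14:15, 15:00–15:15, 15:30–15:45, 17:30–19:00.
Noor free within 09:00–20:00: 11:45–13:00, 17:00–19:30.
Oren ∩ Vera: 09:00–10:45, 11:15–11:30, 12:00–14:15, 15:30–15:45, 17:30–19:00.
Oren ∩ Vera ∩ Noor: 12:00–13:00, 17:30–19:00.
Oren ∩ Vera ∩ Noor ∩ Dilnoza: (none).
Oren ∩ Vera ∩ Noor ∩ Dilnoza ∩ Jamal: (none).
Windows ≥ 45 min: (none).

none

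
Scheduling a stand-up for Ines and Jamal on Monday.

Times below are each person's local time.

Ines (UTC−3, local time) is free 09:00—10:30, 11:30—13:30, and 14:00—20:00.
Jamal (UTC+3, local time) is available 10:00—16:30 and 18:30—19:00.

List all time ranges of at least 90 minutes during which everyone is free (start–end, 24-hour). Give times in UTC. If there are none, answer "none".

Ines → UTC: 12:00–13:30, 14:30–16:30, 17:00–23:00.
Jamal → UTC: 07:00–13:30, 15:30–16:00.
Ines ∩ Jamal: 12:00–13:30, 15:30–16:00.
Windows ≥ 90 min: 12:00–13:30.

12:00–13:30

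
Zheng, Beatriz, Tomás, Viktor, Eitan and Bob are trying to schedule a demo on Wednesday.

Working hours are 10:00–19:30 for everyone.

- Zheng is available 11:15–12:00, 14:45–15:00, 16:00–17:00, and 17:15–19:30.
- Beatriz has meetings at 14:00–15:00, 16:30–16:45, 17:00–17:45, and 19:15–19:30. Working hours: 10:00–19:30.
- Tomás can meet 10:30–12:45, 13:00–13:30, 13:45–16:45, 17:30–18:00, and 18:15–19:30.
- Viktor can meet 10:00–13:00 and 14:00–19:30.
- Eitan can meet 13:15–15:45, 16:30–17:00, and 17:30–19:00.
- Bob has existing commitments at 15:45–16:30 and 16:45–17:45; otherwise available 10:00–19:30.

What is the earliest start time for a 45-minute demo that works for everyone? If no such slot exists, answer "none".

18:15

Beatriz free within 10:00–19:30: 10:00–14:00, 15:00–16:30, 16:45–17:00, 17:45–19:15.
Bob free within 10:00–19:30: 10:00–15:45, 16:30–16:45, 17:45–19:30.
Zheng ∩ Beatriz: 11:15–12:00, 16:00–16:30, 16:45–17:00, 17:45–19:15.
Zheng ∩ Beatriz ∩ Tomás: 11:15–12:00, 16:00–16:30, 17:45–18:00, 18:15–19:15.
Zheng ∩ Beatriz ∩ Tomás ∩ Viktor: 11:15–12:00, 16:00–16:30, 17:45–18:00, 18:15–19:15.
Zheng ∩ Beatriz ∩ Tomás ∩ Viktor ∩ Eitan: 17:45–18:00, 18:15–19:00.
Zheng ∩ Beatriz ∩ Tomás ∩ Viktor ∩ Eitan ∩ Bob: 17:45–18:00, 18:15–19:00.
Windows ≥ 45 min: 18:15–19:00.
Earliest such window starts at 18:15.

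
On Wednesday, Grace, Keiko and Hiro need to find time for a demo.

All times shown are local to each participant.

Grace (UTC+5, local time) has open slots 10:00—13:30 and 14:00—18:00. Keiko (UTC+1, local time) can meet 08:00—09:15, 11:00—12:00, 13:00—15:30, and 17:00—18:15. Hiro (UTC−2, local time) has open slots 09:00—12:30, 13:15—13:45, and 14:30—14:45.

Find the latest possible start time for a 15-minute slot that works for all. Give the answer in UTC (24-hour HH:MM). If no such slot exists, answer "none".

12:45

Grace → UTC: 05:00–08:30, 09:00–13:00.
Keiko → UTC: 07:00–08:15, 10:00–11:00, 12:00–14:30, 16:00–17:15.
Hiro → UTC: 11:00–14:30, 15:15–15:45, 16:30–16:45.
Grace ∩ Keiko: 07:00–08:15, 10:00–11:00, 12:00–13:00.
Grace ∩ Keiko ∩ Hiro: 12:00–13:00.
Windows ≥ 15 min: 12:00–13:00.
Latest start in the last window 12:00–13:00 is 13:00 − 15 min = 12:45.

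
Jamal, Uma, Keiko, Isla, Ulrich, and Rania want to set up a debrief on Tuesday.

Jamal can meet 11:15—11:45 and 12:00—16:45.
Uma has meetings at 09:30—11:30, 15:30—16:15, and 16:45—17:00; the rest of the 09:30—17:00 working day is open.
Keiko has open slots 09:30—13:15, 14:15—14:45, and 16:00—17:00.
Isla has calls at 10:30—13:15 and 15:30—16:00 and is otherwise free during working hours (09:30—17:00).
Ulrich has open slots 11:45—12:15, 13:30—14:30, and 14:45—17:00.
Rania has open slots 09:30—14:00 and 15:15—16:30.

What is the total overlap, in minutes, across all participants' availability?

Uma free within 09:30–17:00: 11:30–15:30, 16:15–16:45.
Isla free within 09:30–17:00: 09:30–10:30, 13:15–15:30, 16:00–17:00.
Jamal ∩ Uma: 11:30–11:45, 12:00–15:30, 16:15–16:45.
Jamal ∩ Uma ∩ Keiko: 11:30–11:45, 12:00–13:15, 14:15–14:45, 16:15–16:45.
Jamal ∩ Uma ∩ Keiko ∩ Isla: 14:15–14:45, 16:15–16:45.
Jamal ∩ Uma ∩ Keiko ∩ Isla ∩ Ulrich: 14:15–14:30, 16:15–16:45.
Jamal ∩ Uma ∩ Keiko ∩ Isla ∩ Ulrich ∩ Rania: 16:15–16:30.
Total common minutes: 15.

15 minutes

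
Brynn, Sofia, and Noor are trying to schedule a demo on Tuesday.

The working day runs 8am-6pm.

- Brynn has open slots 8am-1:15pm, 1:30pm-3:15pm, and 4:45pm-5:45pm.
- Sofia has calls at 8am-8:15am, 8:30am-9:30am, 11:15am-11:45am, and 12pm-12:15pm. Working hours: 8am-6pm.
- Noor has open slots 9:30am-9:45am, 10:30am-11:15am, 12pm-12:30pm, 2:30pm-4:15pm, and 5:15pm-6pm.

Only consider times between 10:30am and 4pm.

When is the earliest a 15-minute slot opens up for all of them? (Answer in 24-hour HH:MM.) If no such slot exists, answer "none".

Sofia free within 08:00–18:00: 08:15–08:30, 09:30–11:15, 11:45–12:00, 12:15–18:00.
Brynn ∩ Sofia: 08:15–08:30, 09:30–11:15, 11:45–12:00, 12:15–13:15, 13:30–15:15, 16:45–17:45.
Brynn ∩ Sofia ∩ Noor: 09:30–09:45, 10:30–11:15, 12:15–12:30, 14:30–15:15, 17:15–17:45.
Restricted to 10:30–16:00: 10:30–11:15, 12:15–12:30, 14:30–15:15.
Windows ≥ 15 min: 10:30–11:15, 12:15–12:30, 14:30–15:15.
Earliest such window starts at 10:30.

10:30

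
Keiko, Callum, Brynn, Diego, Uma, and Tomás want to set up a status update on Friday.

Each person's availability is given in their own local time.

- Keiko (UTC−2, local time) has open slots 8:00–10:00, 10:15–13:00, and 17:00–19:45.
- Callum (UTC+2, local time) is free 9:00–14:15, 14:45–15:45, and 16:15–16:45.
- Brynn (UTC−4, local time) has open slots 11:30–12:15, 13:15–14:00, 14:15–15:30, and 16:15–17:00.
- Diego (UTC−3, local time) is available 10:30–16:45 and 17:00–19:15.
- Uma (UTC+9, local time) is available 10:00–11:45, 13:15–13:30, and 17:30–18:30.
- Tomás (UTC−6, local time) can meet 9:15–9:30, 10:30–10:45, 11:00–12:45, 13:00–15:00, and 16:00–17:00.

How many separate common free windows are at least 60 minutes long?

0

Keiko → UTC: 10:00–12:00, 12:15–15:00, 19:00–21:45.
Callum → UTC: 07:00–12:15, 12:45–13:45, 14:15–14:45.
Brynn → UTC: 15:30–16:15, 17:15–18:00, 18:15–19:30, 20:15–21:00.
Diego → UTC: 13:30–19:45, 20:00–22:15.
Uma → UTC: 01:00–02:45, 04:15–04:30, 08:30–09:30.
Tomás → UTC: 15:15–15:30, 16:30–16:45, 17:00–18:45, 19:00–21:00, 22:00–23:00.
Keiko ∩ Callum: 10:00–12:00, 12:45–13:45, 14:15–14:45.
Keiko ∩ Callum ∩ Brynn: (none).
Keiko ∩ Callum ∩ Brynn ∩ Diego: (none).
Keiko ∩ Callum ∩ Brynn ∩ Diego ∩ Uma: (none).
Keiko ∩ Callum ∩ Brynn ∩ Diego ∩ Uma ∩ Tomás: (none).
Windows ≥ 60 min: (none).
That's 0 windows.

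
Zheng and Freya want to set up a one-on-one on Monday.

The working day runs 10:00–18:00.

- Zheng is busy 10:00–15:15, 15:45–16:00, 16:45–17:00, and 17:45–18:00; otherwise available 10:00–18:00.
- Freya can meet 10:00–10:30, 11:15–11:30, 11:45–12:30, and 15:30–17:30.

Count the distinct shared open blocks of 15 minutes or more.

3

Zheng free within 10:00–18:00: 15:15–15:45, 16:00–16:45, 17:00–17:45.
Zheng ∩ Freya: 15:30–15:45, 16:00–16:45, 17:00–17:30.
Windows ≥ 15 min: 15:30–15:45, 16:00–16:45, 17:00–17:30.
That's 3 windows.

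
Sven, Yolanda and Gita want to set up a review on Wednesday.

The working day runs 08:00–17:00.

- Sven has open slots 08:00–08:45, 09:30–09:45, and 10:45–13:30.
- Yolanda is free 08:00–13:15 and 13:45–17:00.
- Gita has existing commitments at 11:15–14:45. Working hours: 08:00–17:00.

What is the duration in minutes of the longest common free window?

Gita free within 08:00–17:00: 08:00–11:15, 14:45–17:00.
Sven ∩ Yolanda: 08:00–08:45, 09:30–09:45, 10:45–13:15.
Sven ∩ Yolanda ∩ Gita: 08:00–08:45, 09:30–09:45, 10:45–11:15.
Common window lengths: 45, 15, 30 min; longest is 45.

45 minutes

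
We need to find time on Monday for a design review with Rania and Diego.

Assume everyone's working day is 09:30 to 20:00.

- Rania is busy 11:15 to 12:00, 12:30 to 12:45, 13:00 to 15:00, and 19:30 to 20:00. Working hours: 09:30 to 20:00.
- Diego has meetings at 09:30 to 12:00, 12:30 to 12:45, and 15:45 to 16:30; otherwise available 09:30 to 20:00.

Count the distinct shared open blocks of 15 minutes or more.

4

Rania free within 09:30–20:00: 09:30–11:15, 12:00–12:30, 12:45–13:00, 15:00–19:30.
Diego free within 09:30–20:00: 12:00–12:30, 12:45–15:45, 16:30–20:00.
Rania ∩ Diego: 12:00–12:30, 12:45–13:00, 15:00–15:45, 16:30–19:30.
Windows ≥ 15 min: 12:00–12:30, 12:45–13:00, 15:00–15:45, 16:30–19:30.
That's 4 windows.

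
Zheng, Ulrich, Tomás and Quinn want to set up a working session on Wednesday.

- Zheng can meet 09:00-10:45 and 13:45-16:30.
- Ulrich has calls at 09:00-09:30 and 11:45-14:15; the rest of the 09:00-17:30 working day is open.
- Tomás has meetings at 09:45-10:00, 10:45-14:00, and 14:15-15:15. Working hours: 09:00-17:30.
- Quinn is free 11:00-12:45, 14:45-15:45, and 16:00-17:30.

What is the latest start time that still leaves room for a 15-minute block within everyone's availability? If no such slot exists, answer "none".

Ulrich free within 09:00–17:30: 09:30–11:45, 14:15–17:30.
Tomás free within 09:00–17:30: 09:00–09:45, 10:00–10:45, 14:00–14:15, 15:15–17:30.
Zheng ∩ Ulrich: 09:30–10:45, 14:15–16:30.
Zheng ∩ Ulrich ∩ Tomás: 09:30–09:45, 10:00–10:45, 15:15–16:30.
Zheng ∩ Ulrich ∩ Tomás ∩ Quinn: 15:15–15:45, 16:00–16:30.
Windows ≥ 15 min: 15:15–15:45, 16:00–16:30.
Latest start in the last window 16:00–16:30 is 16:30 − 15 min = 16:15.

16:15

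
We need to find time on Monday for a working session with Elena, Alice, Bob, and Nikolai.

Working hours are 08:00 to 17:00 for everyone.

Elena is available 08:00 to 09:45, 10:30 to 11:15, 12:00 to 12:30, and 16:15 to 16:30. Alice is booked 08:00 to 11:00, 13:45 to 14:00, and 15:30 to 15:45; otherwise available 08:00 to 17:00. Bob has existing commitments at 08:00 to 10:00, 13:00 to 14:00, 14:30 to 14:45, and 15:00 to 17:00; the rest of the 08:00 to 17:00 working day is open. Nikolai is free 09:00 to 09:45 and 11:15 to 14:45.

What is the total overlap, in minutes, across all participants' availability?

Alice free within 08:00–17:00: 11:00–13:45, 14:00–15:30, 15:45–17:00.
Bob free within 08:00–17:00: 10:00–13:00, 14:00–14:30, 14:45–15:00.
Elena ∩ Alice: 11:00–11:15, 12:00–12:30, 16:15–16:30.
Elena ∩ Alice ∩ Bob: 11:00–11:15, 12:00–12:30.
Elena ∩ Alice ∩ Bob ∩ Nikolai: 12:00–12:30.
Total common minutes: 30.

30 minutes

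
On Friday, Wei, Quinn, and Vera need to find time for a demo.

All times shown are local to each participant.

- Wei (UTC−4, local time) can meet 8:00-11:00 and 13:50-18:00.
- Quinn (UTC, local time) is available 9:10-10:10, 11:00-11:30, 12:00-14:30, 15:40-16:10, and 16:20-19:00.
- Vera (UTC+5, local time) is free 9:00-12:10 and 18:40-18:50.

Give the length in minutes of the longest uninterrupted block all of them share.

Wei → UTC: 12:00–15:00, 17:50–22:00.
Quinn → UTC: 09:10–10:10, 11:00–11:30, 12:00–14:30, 15:40–16:10, 16:20–19:00.
Vera → UTC: 04:00–07:10, 13:40–13:50.
Wei ∩ Quinn: 12:00–14:30, 17:50–19:00.
Wei ∩ Quinn ∩ Vera: 13:40–13:50.
Single common window of 10 minutes.

10 minutes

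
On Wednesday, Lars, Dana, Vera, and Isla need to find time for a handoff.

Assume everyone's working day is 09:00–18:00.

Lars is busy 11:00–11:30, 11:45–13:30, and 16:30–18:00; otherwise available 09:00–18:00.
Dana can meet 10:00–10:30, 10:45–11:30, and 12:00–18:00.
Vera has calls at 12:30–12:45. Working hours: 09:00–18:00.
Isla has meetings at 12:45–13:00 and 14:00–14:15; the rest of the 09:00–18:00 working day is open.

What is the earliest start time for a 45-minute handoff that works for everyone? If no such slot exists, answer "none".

14:15

Lars free within 09:00–18:00: 09:00–11:00, 11:30–11:45, 13:30–16:30.
Vera free within 09:00–18:00: 09:00–12:30, 12:45–18:00.
Isla free within 09:00–18:00: 09:00–12:45, 13:00–14:00, 14:15–18:00.
Lars ∩ Dana: 10:00–10:30, 10:45–11:00, 13:30–16:30.
Lars ∩ Dana ∩ Vera: 10:00–10:30, 10:45–11:00, 13:30–16:30.
Lars ∩ Dana ∩ Vera ∩ Isla: 10:00–10:30, 10:45–11:00, 13:30–14:00, 14:15–16:30.
Windows ≥ 45 min: 14:15–16:30.
Earliest such window starts at 14:15.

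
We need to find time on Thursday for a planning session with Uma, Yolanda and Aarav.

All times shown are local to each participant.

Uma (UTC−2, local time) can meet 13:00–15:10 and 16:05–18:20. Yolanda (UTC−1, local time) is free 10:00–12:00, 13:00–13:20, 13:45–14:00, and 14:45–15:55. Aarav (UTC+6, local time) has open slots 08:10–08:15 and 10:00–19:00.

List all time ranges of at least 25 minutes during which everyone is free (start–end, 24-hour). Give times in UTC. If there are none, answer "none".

none

Uma → UTC: 15:00–17:10, 18:05–20:20.
Yolanda → UTC: 11:00–13:00, 14:00–14:20, 14:45–15:00, 15:45–16:55.
Aarav → UTC: 02:10–02:15, 04:00–13:00.
Uma ∩ Yolanda: 15:45–16:55.
Uma ∩ Yolanda ∩ Aarav: (none).
Windows ≥ 25 min: (none).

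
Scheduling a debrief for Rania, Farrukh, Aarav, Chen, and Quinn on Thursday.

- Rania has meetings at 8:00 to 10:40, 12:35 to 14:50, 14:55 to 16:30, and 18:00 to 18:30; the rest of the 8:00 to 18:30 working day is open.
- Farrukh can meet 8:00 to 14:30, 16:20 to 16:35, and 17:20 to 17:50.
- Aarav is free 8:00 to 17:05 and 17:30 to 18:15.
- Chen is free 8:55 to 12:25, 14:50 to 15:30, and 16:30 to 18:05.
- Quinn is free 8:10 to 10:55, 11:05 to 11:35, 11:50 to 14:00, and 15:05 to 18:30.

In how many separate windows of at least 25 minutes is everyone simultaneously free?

Rania free within 08:00–18:30: 10:40–12:35, 14:50–14:55, 16:30–18:00.
Rania ∩ Farrukh: 10:40–12:35, 16:30–16:35, 17:20–17:50.
Rania ∩ Farrukh ∩ Aarav: 10:40–12:35, 16:30–16:35, 17:30–17:50.
Rania ∩ Farrukh ∩ Aarav ∩ Chen: 10:40–12:25, 16:30–16:35, 17:30–17:50.
Rania ∩ Farrukh ∩ Aarav ∩ Chen ∩ Quinn: 10:40–10:55, 11:05–11:35, 11:50–12:25, 16:30–16:35, 17:30–17:50.
Windows ≥ 25 min: 11:05–11:35, 11:50–12:25.
That's 2 windows.

2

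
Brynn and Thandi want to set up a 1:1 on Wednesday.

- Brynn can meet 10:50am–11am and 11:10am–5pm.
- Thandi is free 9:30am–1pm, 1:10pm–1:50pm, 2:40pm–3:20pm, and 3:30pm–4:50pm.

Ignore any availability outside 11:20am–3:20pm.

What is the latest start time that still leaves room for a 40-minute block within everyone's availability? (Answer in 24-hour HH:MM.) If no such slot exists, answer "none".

14:40

Brynn ∩ Thandi: 10:50–11:00, 11:10–13:00, 13:10–13:50, 14:40–15:20, 15:30–16:50.
Restricted to 11:20–15:20: 11:20–13:00, 13:10–13:50, 14:40–15:20.
Windows ≥ 40 min: 11:20–13:00, 13:10–13:50, 14:40–15:20.
Latest start in the last window 14:40–15:20 is 15:20 − 40 min = 14:40.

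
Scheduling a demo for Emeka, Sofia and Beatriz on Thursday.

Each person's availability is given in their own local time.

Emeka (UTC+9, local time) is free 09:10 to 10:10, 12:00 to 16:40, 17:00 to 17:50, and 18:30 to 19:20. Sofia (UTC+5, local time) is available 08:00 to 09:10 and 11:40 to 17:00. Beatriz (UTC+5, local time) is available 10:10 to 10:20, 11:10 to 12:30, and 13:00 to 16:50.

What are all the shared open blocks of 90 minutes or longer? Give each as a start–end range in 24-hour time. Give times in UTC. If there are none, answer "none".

none

Emeka → UTC: 00:10–01:10, 03:00–07:40, 08:00–08:50, 09:30–10:20.
Sofia → UTC: 03:00–04:10, 06:40–12:00.
Beatriz → UTC: 05:10–05:20, 06:10–07:30, 08:00–11:50.
Emeka ∩ Sofia: 03:00–04:10, 06:40–07:40, 08:00–08:50, 09:30–10:20.
Emeka ∩ Sofia ∩ Beatriz: 06:40–07:30, 08:00–08:50, 09:30–10:20.
Windows ≥ 90 min: (none).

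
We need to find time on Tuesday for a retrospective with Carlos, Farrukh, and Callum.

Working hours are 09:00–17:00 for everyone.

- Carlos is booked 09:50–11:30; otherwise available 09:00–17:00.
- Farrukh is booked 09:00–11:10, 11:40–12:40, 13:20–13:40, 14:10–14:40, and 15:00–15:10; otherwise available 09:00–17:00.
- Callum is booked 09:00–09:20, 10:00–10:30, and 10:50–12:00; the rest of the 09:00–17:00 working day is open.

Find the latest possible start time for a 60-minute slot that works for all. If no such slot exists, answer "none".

16:00

Carlos free within 09:00–17:00: 09:00–09:50, 11:30–17:00.
Farrukh free within 09:00–17:00: 11:10–11:40, 12:40–13:20, 13:40–14:10, 14:40–15:00, 15:10–17:00.
Callum free within 09:00–17:00: 09:20–10:00, 10:30–10:50, 12:00–17:00.
Carlos ∩ Farrukh: 11:30–11:40, 12:40–13:20, 13:40–14:10, 14:40–15:00, 15:10–17:00.
Carlos ∩ Farrukh ∩ Callum: 12:40–13:20, 13:40–14:10, 14:40–15:00, 15:10–17:00.
Windows ≥ 60 min: 15:10–17:00.
Latest start in the last window 15:10–17:00 is 17:00 − 60 min = 16:00.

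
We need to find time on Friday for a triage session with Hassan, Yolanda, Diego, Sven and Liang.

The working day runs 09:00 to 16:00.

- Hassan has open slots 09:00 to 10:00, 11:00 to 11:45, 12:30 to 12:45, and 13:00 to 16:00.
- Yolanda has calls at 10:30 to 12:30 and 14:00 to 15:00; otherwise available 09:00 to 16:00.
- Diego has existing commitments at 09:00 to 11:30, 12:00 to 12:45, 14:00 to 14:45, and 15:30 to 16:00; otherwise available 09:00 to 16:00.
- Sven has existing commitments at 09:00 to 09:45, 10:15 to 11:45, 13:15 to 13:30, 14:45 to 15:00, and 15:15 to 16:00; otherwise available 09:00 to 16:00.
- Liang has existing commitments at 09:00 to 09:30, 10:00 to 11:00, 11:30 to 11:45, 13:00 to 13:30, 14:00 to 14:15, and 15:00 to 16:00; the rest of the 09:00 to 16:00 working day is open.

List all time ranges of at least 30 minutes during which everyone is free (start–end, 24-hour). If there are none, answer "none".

13:30–14:00

Yolanda free within 09:00–16:00: 09:00–10:30, 12:30–14:00, 15:00–16:00.
Diego free within 09:00–16:00: 11:30–12:00, 12:45–14:00, 14:45–15:30.
Sven free within 09:00–16:00: 09:45–10:15, 11:45–13:15, 13:30–14:45, 15:00–15:15.
Liang free within 09:00–16:00: 09:30–10:00, 11:00–11:30, 11:45–13:00, 13:30–14:00, 14:15–15:00.
Hassan ∩ Yolanda: 09:00–10:00, 12:30–12:45, 13:00–14:00, 15:00–16:00.
Hassan ∩ Yolanda ∩ Diego: 13:00–14:00, 15:00–15:30.
Hassan ∩ Yolanda ∩ Diego ∩ Sven: 13:00–13:15, 13:30–14:00, 15:00–15:15.
Hassan ∩ Yolanda ∩ Diego ∩ Sven ∩ Liang: 13:30–14:00.
Windows ≥ 30 min: 13:30–14:00.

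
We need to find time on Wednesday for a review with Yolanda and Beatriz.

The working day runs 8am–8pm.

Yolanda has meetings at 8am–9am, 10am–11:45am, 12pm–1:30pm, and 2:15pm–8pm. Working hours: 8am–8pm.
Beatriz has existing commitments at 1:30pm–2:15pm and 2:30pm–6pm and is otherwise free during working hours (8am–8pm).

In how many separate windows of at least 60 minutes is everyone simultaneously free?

Yolanda free within 08:00–20:00: 09:00–10:00, 11:45–12:00, 13:30–14:15.
Beatriz free within 08:00–20:00: 08:00–13:30, 14:15–14:30, 18:00–20:00.
Yolanda ∩ Beatriz: 09:00–10:00, 11:45–12:00.
Windows ≥ 60 min: 09:00–10:00.
That's 1 window.

1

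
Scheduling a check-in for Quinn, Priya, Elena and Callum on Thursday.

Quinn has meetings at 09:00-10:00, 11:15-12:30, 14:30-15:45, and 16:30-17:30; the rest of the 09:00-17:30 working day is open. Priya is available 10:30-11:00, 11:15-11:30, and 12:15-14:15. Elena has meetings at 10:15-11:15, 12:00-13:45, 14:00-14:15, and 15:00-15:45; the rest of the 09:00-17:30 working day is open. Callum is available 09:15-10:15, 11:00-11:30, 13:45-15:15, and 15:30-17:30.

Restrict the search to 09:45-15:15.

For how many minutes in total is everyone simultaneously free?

Quinn free within 09:00–17:30: 10:00–11:15, 12:30–14:30, 15:45–16:30.
Elena free within 09:00–17:30: 09:00–10:15, 11:15–12:00, 13:45–14:00, 14:15–15:00, 15:45–17:30.
Quinn ∩ Priya: 10:30–11:00, 12:30–14:15.
Quinn ∩ Priya ∩ Elena: 13:45–14:00.
Quinn ∩ Priya ∩ Elena ∩ Callum: 13:45–14:00.
Restricted to 09:45–15:15: 13:45–14:00.
Total common minutes: 15.

15 minutes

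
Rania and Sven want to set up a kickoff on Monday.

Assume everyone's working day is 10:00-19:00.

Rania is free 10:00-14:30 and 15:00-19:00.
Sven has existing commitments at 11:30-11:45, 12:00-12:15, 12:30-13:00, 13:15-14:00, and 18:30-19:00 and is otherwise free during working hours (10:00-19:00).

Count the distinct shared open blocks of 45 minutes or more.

Sven free within 10:00–19:00: 10:00–11:30, 11:45–12:00, 12:15–12:30, 13:00–13:15, 14:00–18:30.
Rania ∩ Sven: 10:00–11:30, 11:45–12:00, 12:15–12:30, 13:00–13:15, 14:00–14:30, 15:00–18:30.
Windows ≥ 45 min: 10:00–11:30, 15:00–18:30.
That's 2 windows.

2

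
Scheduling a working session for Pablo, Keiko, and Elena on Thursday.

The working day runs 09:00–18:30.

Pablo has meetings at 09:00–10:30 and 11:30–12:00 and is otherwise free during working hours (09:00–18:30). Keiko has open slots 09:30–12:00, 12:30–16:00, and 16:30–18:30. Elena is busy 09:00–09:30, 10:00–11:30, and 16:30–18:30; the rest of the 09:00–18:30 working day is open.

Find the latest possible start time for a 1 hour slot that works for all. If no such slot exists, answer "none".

15:00

Pablo free within 09:00–18:30: 10:30–11:30, 12:00–18:30.
Elena free within 09:00–18:30: 09:30–10:00, 11:30–16:30.
Pablo ∩ Keiko: 10:30–11:30, 12:30–16:00, 16:30–18:30.
Pablo ∩ Keiko ∩ Elena: 12:30–16:00.
Windows ≥ 60 min: 12:30–16:00.
Latest start in the last window 12:30–16:00 is 16:00 − 60 min = 15:00.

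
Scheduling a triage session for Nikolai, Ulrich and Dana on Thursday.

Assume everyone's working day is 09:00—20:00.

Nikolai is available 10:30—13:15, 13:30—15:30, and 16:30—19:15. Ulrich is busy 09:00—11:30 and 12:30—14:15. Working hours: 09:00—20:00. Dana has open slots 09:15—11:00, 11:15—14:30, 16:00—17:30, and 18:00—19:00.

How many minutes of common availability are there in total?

195 minutes

Ulrich free within 09:00–20:00: 11:30–12:30, 14:15–20:00.
Nikolai ∩ Ulrich: 11:30–12:30, 14:15–15:30, 16:30–19:15.
Nikolai ∩ Ulrich ∩ Dana: 11:30–12:30, 14:15–14:30, 16:30–17:30, 18:00–19:00.
Total common minutes: 60 + 15 + 60 + 60 = 195.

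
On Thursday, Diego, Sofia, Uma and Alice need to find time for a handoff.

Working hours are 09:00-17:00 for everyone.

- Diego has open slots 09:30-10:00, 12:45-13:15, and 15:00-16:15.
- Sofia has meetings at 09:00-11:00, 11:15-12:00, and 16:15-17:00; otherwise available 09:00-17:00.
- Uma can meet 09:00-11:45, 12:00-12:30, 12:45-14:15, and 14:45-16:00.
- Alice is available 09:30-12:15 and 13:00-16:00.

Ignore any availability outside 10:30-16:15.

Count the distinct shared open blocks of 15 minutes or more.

2

Sofia free within 09:00–17:00: 11:00–11:15, 12:00–16:15.
Diego ∩ Sofia: 12:45–13:15, 15:00–16:15.
Diego ∩ Sofia ∩ Uma: 12:45–13:15, 15:00–16:00.
Diego ∩ Sofia ∩ Uma ∩ Alice: 13:00–13:15, 15:00–16:00.
Restricted to 10:30–16:15: 13:00–13:15, 15:00–16:00.
Windows ≥ 15 min: 13:00–13:15, 15:00–16:00.
That's 2 windows.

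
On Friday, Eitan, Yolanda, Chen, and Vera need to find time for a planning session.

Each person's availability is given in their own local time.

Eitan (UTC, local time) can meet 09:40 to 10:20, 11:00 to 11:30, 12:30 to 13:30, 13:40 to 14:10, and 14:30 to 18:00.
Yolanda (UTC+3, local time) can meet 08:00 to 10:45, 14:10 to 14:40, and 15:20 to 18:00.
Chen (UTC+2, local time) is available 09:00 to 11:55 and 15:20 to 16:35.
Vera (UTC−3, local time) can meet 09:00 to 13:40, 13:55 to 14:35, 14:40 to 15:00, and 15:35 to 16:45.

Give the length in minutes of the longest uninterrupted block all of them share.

Eitan → UTC: 09:40–10:20, 11:00–11:30, 12:30–13:30, 13:40–14:10, 14:30–18:00.
Yolanda → UTC: 05:00–07:45, 11:10–11:40, 12:20–15:00.
Chen → UTC: 07:00–09:55, 13:20–14:35.
Vera → UTC: 12:00–16:40, 16:55–17:35, 17:40–18:00, 18:35–19:45.
Eitan ∩ Yolanda: 11:10–11:30, 12:30–13:30, 13:40–14:10, 14:30–15:00.
Eitan ∩ Yolanda ∩ Chen: 13:20–13:30, 13:40–14:10, 14:30–14:35.
Eitan ∩ Yolanda ∩ Chen ∩ Vera: 13:20–13:30, 13:40–14:10, 14:30–14:35.
Common window lengths: 10, 30, 5 min; longest is 30.

30 minutes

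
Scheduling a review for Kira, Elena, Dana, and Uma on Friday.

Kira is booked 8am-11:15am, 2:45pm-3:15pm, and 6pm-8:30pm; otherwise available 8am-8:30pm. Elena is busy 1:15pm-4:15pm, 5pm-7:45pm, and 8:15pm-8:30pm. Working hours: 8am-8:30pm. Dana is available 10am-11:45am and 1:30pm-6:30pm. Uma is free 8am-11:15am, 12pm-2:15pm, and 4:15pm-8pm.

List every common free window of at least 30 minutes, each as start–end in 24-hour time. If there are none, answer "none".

Kira free within 08:00–20:30: 11:15–14:45, 15:15–18:00.
Elena free within 08:00–20:30: 08:00–13:15, 16:15–17:00, 19:45–20:15.
Kira ∩ Elena: 11:15–13:15, 16:15–17:00.
Kira ∩ Elena ∩ Dana: 11:15–11:45, 16:15–17:00.
Kira ∩ Elena ∩ Dana ∩ Uma: 16:15–17:00.
Windows ≥ 30 min: 16:15–17:00.

16:15–17:00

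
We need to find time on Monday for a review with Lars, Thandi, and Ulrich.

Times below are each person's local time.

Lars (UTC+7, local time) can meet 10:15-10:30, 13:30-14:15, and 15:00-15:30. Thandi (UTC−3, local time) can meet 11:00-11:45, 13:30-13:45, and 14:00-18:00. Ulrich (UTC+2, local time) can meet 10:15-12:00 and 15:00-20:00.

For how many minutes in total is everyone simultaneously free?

Lars → UTC: 03:15–03:30, 06:30–07:15, 08:00–08:30.
Thandi → UTC: 14:00–14:45, 16:30–16:45, 17:00–21:00.
Ulrich → UTC: 08:15–10:00, 13:00–18:00.
Lars ∩ Thandi: (none).
Lars ∩ Thandi ∩ Ulrich: (none).
Total common minutes: 0.

0 minutes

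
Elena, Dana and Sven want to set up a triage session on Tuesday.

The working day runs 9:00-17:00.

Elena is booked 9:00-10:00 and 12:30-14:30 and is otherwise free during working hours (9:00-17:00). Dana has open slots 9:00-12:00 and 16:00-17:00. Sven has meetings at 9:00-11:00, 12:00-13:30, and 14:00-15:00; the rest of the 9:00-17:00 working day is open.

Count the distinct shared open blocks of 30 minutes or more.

Elena free within 09:00–17:00: 10:00–12:30, 14:30–17:00.
Sven free within 09:00–17:00: 11:00–12:00, 13:30–14:00, 15:00–17:00.
Elena ∩ Dana: 10:00–12:00, 16:00–17:00.
Elena ∩ Dana ∩ Sven: 11:00–12:00, 16:00–17:00.
Windows ≥ 30 min: 11:00–12:00, 16:00–17:00.
That's 2 windows.

2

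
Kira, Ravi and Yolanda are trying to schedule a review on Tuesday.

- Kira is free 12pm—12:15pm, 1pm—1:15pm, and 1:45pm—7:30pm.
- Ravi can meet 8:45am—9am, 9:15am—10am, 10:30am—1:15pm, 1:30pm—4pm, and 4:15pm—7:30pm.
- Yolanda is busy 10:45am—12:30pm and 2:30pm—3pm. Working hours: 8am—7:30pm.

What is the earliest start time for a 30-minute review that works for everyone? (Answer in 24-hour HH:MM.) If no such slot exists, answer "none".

Yolanda free within 08:00–19:30: 08:00–10:45, 12:30–14:30, 15:00–19:30.
Kira ∩ Ravi: 12:00–12:15, 13:00–13:15, 13:45–16:00, 16:15–19:30.
Kira ∩ Ravi ∩ Yolanda: 13:00–13:15, 13:45–14:30, 15:00–16:00, 16:15–19:30.
Windows ≥ 30 min: 13:45–14:30, 15:00–16:00, 16:15–19:30.
Earliest such window starts at 13:45.

13:45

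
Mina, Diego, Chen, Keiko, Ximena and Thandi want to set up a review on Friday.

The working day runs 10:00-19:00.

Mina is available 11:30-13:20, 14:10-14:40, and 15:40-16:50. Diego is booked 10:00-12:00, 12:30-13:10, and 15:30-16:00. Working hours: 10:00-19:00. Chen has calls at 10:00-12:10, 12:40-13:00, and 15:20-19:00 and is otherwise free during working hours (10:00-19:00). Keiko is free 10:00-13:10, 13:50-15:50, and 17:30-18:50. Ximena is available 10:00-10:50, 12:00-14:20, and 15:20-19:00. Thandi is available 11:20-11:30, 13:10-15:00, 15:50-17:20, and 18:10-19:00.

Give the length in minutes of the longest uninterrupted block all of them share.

10 minutes

Diego free within 10:00–19:00: 12:00–12:30, 13:10–15:30, 16:00–19:00.
Chen free within 10:00–19:00: 12:10–12:40, 13:00–15:20.
Mina ∩ Diego: 12:00–12:30, 13:10–13:20, 14:10–14:40, 16:00–16:50.
Mina ∩ Diego ∩ Chen: 12:10–12:30, 13:10–13:20, 14:10–14:40.
Mina ∩ Diego ∩ Chen ∩ Keiko: 12:10–12:30, 14:10–14:40.
Mina ∩ Diego ∩ Chen ∩ Keiko ∩ Ximena: 12:10–12:30, 14:10–14:20.
Mina ∩ Diego ∩ Chen ∩ Keiko ∩ Ximena ∩ Thandi: 14:10–14:20.
Single common window of 10 minutes.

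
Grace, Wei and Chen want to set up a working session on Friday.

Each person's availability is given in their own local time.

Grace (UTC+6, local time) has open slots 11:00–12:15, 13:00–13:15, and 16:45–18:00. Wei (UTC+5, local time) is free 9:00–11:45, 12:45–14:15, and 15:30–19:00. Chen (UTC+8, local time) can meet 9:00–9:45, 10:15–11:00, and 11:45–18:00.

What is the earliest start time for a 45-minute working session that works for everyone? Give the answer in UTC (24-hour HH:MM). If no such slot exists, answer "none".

05:00

Grace → UTC: 05:00–06:15, 07:00–07:15, 10:45–12:00.
Wei → UTC: 04:00–06:45, 07:45–09:15, 10:30–14:00.
Chen → UTC: 01:00–01:45, 02:15–03:00, 03:45–10:00.
Grace ∩ Wei: 05:00–06:15, 10:45–12:00.
Grace ∩ Wei ∩ Chen: 05:00–06:15.
Windows ≥ 45 min: 05:00–06:15.
Earliest such window starts at 05:00.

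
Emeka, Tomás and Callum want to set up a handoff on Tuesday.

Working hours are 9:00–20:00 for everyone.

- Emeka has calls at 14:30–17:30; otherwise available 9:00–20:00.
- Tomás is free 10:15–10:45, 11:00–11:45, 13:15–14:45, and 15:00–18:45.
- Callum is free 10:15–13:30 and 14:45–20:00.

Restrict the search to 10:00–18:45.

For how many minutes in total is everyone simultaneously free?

Emeka free within 09:00–20:00: 09:00–14:30, 17:30–20:00.
Emeka ∩ Tomás: 10:15–10:45, 11:00–11:45, 13:15–14:30, 17:30–18:45.
Emeka ∩ Tomás ∩ Callum: 10:15–10:45, 11:00–11:45, 13:15–13:30, 17:30–18:45.
Restricted to 10:00–18:45: 10:15–10:45, 11:00–11:45, 13:15–13:30, 17:30–18:45.
Total common minutes: 30 + 45 + 15 + 75 = 165.

165 minutes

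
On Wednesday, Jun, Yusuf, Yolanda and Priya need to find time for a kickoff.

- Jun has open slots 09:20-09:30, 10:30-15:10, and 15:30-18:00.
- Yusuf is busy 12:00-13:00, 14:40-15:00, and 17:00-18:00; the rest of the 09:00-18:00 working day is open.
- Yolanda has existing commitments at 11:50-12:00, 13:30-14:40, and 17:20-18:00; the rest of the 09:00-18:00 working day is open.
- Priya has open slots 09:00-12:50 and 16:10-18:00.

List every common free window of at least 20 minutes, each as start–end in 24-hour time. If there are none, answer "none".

Yusuf free within 09:00–18:00: 09:00–12:00, 13:00–14:40, 15:00–17:00.
Yolanda free within 09:00–18:00: 09:00–11:50, 12:00–13:30, 14:40–17:20.
Jun ∩ Yusuf: 09:20–09:30, 10:30–12:00, 13:00–14:40, 15:00–15:10, 15:30–17:00.
Jun ∩ Yusuf ∩ Yolanda: 09:20–09:30, 10:30–11:50, 13:00–13:30, 15:00–15:10, 15:30–17:00.
Jun ∩ Yusuf ∩ Yolanda ∩ Priya: 09:20–09:30, 10:30–11:50, 16:10–17:00.
Windows ≥ 20 min: 10:30–11:50, 16:10–17:00.

10:30–11:50, 16:10–17:00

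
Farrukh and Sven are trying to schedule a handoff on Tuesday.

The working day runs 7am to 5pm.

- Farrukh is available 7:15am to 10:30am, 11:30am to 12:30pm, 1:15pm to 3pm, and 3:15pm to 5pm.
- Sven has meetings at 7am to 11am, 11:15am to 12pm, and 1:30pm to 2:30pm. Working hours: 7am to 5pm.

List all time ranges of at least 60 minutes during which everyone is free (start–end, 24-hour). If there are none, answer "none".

15:15–17:00

Sven free within 07:00–17:00: 11:00–11:15, 12:00–13:30, 14:30–17:00.
Farrukh ∩ Sven: 12:00–12:30, 13:15–13:30, 14:30–15:00, 15:15–17:00.
Windows ≥ 60 min: 15:15–17:00.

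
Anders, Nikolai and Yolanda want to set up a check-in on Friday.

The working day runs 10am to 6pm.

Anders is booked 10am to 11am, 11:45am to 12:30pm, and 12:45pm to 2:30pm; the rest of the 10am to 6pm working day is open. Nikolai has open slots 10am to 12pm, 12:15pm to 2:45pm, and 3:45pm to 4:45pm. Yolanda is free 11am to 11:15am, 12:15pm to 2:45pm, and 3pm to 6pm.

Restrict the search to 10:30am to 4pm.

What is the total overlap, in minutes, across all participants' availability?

Anders free within 10:00–18:00: 11:00–11:45, 12:30–12:45, 14:30–18:00.
Anders ∩ Nikolai: 11:00–11:45, 12:30–12:45, 14:30–14:45, 15:45–16:45.
Anders ∩ Nikolai ∩ Yolanda: 11:00–11:15, 12:30–12:45, 14:30–14:45, 15:45–16:45.
Restricted to 10:30–16:00: 11:00–11:15, 12:30–12:45, 14:30–14:45, 15:45–16:00.
Total common minutes: 15 + 15 + 15 + 15 = 60.

60 minutes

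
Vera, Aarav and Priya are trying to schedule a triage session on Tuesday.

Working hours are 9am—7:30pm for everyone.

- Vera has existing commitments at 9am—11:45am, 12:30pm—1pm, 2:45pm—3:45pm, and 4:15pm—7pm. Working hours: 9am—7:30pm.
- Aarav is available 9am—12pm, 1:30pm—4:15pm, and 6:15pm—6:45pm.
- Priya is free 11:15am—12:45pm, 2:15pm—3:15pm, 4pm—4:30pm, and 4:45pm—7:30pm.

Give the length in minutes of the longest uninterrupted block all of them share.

Vera free within 09:00–19:30: 11:45–12:30, 13:00–14:45, 15:45–16:15, 19:00–19:30.
Vera ∩ Aarav: 11:45–12:00, 13:30–14:45, 15:45–16:15.
Vera ∩ Aarav ∩ Priya: 11:45–12:00, 14:15–14:45, 16:00–16:15.
Common window lengths: 15, 30, 15 min; longest is 30.

30 minutes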